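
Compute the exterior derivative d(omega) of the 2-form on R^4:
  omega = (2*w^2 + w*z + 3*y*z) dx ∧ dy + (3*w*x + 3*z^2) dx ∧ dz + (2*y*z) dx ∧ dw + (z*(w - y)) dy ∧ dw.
d(omega) = (w + 3*y) dx ∧ dy ∧ dz + (4*w - z) dx ∧ dy ∧ dw + (3*x - 2*y) dx ∧ dz ∧ dw + (-w + y) dy ∧ dz ∧ dw

For a 2-form omega = sum_{i<j} g_{ij} dx_i ∧ dx_j, the exterior derivative is
  d(omega) = sum_{i<j} d(g_{ij}) ∧ dx_i ∧ dx_j = sum_{i<j, k} (∂g_{ij}/∂x_k) dx_k ∧ dx_i ∧ dx_j.
Expand each term, using dx_k ∧ dx_i ∧ dx_j = sgn(permutation) dx_{(a)} ∧ dx_{(b)} ∧ dx_{(c)} with (a < b < c) sorted:
  d(2*w^2 + w*z + 3*y*z) includes (∂/∂z)(2*w^2 + w*z + 3*y*z) dz = (w + 3*y) dz, which multiplied by dx ∧ dy gives (w + 3*y) dx ∧ dy ∧ dz
  d(2*w^2 + w*z + 3*y*z) includes (∂/∂w)(2*w^2 + w*z + 3*y*z) dw = (4*w + z) dw, which multiplied by dx ∧ dy gives (4*w + z) dx ∧ dy ∧ dw
  d(3*w*x + 3*z^2) includes (∂/∂w)(3*w*x + 3*z^2) dw = (3*x) dw, which multiplied by dx ∧ dz gives (3*x) dx ∧ dz ∧ dw
  d(2*y*z) includes (∂/∂y)(2*y*z) dy = (2*z) dy, which multiplied by dx ∧ dw gives (-2*z) dx ∧ dy ∧ dw
  d(2*y*z) includes (∂/∂z)(2*y*z) dz = (2*y) dz, which multiplied by dx ∧ dw gives (-2*y) dx ∧ dz ∧ dw
  d(z*(w - y)) includes (∂/∂z)(z*(w - y)) dz = (w - y) dz, which multiplied by dy ∧ dw gives (-w + y) dy ∧ dz ∧ dw
Collecting like 3-forms: d(omega) = (w + 3*y) dx ∧ dy ∧ dz + (4*w - z) dx ∧ dy ∧ dw + (3*x - 2*y) dx ∧ dz ∧ dw + (-w + y) dy ∧ dz ∧ dw.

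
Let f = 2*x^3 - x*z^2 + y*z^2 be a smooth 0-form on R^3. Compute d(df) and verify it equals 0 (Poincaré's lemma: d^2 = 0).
d(df) = 0

Step 1: df = sum_i (∂f/∂x_i) dx_i = (6*x^2 - z^2) dx + (z^2) dy + (2*z*(-x + y)) dz.
Step 2: Apply d again. Using the 1-form formula, the coefficient of dx ∧ dy in d(df) is ∂^2 f/∂x ∂y - ∂^2 f/∂y ∂x = (0) - (0) = 0 (equality of mixed partials for smooth f).
Similarly for dx ∧ dz and dy ∧ dz — all coefficients vanish. So d(df) = 0.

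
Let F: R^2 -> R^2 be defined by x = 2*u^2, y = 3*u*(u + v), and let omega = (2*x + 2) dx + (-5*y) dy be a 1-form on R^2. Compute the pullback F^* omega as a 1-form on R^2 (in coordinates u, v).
F^* omega = (u*(-74*u^2 - 135*u*v - 45*v^2 + 8)) du + (45*u^2*(-u - v)) dv

Using F^*(f dg) = (f ∘ F) d(g ∘ F), substitute each coordinate x_i by F_i(u, v) in f_i, and replace dx_i by d F_i = (∂F_i/∂u) du + (∂F_i/∂v) dv.
  For the x component: f_1(F) = 4*u^2 + 2; d F_1 = (4*u) du + (0) dv
  For the y component: f_2(F) = 15*u*(-u - v); d F_2 = (6*u + 3*v) du + (3*u) dv
Combining and collecting du, dv coefficients:
  coeff of du: u*(-74*u^2 - 135*u*v - 45*v^2 + 8)
  coeff of dv: 45*u^2*(-u - v)
F^* omega = (u*(-74*u^2 - 135*u*v - 45*v^2 + 8)) du + (45*u^2*(-u - v)) dv.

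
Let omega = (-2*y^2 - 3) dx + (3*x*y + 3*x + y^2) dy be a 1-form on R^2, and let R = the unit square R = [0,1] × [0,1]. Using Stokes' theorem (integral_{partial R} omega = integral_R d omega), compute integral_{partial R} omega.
integral_(partial R) omega = 13/2

Stokes: integral_partial_R omega = integral_R d omega with d omega = (∂Q/∂x - ∂P/∂y) dx ∧ dy.
  ∂Q/∂x = 3*y + 3
  ∂P/∂y = -4*y
  integrand = ∂Q/∂x - ∂P/∂y = 7*y + 3.
Integrating over R: integral_0^1 integral_0^1 (7*y + 3) dx dy = 13/2.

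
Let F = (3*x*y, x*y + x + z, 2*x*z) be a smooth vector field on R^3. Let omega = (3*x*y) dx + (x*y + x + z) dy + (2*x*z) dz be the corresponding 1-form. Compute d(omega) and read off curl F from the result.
d(omega) = (-1) dy ∧ dz + (-2*z) dz ∧ dx + (-3*x + y + 1) dx ∧ dy; curl F = (-1, -2*z, -3*x + y + 1)

d omega = sum_{i<j} (∂f_j/∂x_i - ∂f_i/∂x_j) dx_i ∧ dx_j. Under the identification (dy ∧ dz, dz ∧ dx, dx ∧ dy) ↔ (e_x, e_y, e_z), the coefficients are exactly the components of curl F. Compute:
  ∂R/∂y - ∂Q/∂z = (0) - (1) = -1
  ∂P/∂z - ∂R/∂x = (0) - (2*z) = -2*z
  ∂Q/∂x - ∂P/∂y = (y + 1) - (3*x) = -3*x + y + 1.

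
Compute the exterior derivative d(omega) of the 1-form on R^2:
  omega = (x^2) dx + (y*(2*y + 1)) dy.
d(omega) = 0

For a 1-form omega = sum_i f_i dx_i, the exterior derivative is
  d(omega) = sum_{i < j} (∂f_j/∂x_i - ∂f_i/∂x_j) dx_i ∧ dx_j.

Assembling: d(omega) = 0.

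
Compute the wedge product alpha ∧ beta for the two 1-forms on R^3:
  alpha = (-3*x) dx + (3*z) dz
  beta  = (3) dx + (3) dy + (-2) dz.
alpha ∧ beta = (-9*x) dx ∧ dy + (6*x - 9*z) dx ∧ dz + (-9*z) dy ∧ dz

Distribute the wedge, using dx_i ∧ dx_j = -dx_j ∧ dx_i and dx_i ∧ dx_i = 0. For each pair (i, j) with i < j, the coefficient of dx_i ∧ dx_j in alpha ∧ beta is (alpha_i * beta_j - alpha_j * beta_i). Collecting: alpha ∧ beta = (-9*x) dx ∧ dy + (6*x - 9*z) dx ∧ dz + (-9*z) dy ∧ dz.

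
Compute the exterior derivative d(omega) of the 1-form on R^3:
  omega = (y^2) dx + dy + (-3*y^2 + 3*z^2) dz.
d(omega) = (-2*y) dx ∧ dy + (-6*y) dy ∧ dz

For a 1-form omega = sum_i f_i dx_i, the exterior derivative is
  d(omega) = sum_{i < j} (∂f_j/∂x_i - ∂f_i/∂x_j) dx_i ∧ dx_j.
  coefficient of dx ∧ dy: ∂f_2/∂x - ∂f_1/∂y = ∂(1)/∂x - ∂(y^2)/∂y = -2*y
  coefficient of dy ∧ dz: ∂f_3/∂y - ∂f_2/∂z = ∂(-3*y^2 + 3*z^2)/∂y - ∂(1)/∂z = -6*y
Assembling: d(omega) = (-2*y) dx ∧ dy + (-6*y) dy ∧ dz.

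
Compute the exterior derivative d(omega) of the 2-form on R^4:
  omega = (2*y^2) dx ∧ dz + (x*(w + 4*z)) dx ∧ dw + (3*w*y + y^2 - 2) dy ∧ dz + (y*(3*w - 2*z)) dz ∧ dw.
d(omega) = (-4*y) dx ∧ dy ∧ dz + (-4*x) dx ∧ dz ∧ dw + (3*w + 3*y - 2*z) dy ∧ dz ∧ dw

For a 2-form omega = sum_{i<j} g_{ij} dx_i ∧ dx_j, the exterior derivative is
  d(omega) = sum_{i<j} d(g_{ij}) ∧ dx_i ∧ dx_j = sum_{i<j, k} (∂g_{ij}/∂x_k) dx_k ∧ dx_i ∧ dx_j.
Expand each term, using dx_k ∧ dx_i ∧ dx_j = sgn(permutation) dx_{(a)} ∧ dx_{(b)} ∧ dx_{(c)} with (a < b < c) sorted:
  d(2*y^2) includes (∂/∂y)(2*y^2) dy = (4*y) dy, which multiplied by dx ∧ dz gives (-4*y) dx ∧ dy ∧ dz
  d(x*(w + 4*z)) includes (∂/∂z)(x*(w + 4*z)) dz = (4*x) dz, which multiplied by dx ∧ dw gives (-4*x) dx ∧ dz ∧ dw
  d(3*w*y + y^2 - 2) includes (∂/∂w)(3*w*y + y^2 - 2) dw = (3*y) dw, which multiplied by dy ∧ dz gives (3*y) dy ∧ dz ∧ dw
  d(y*(3*w - 2*z)) includes (∂/∂y)(y*(3*w - 2*z)) dy = (3*w - 2*z) dy, which multiplied by dz ∧ dw gives (3*w - 2*z) dy ∧ dz ∧ dw
Collecting like 3-forms: d(omega) = (-4*y) dx ∧ dy ∧ dz + (-4*x) dx ∧ dz ∧ dw + (3*w + 3*y - 2*z) dy ∧ dz ∧ dw.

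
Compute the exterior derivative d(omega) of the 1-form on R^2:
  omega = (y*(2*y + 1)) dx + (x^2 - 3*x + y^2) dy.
d(omega) = (2*x - 4*y - 4) dx ∧ dy

For a 1-form omega = sum_i f_i dx_i, the exterior derivative is
  d(omega) = sum_{i < j} (∂f_j/∂x_i - ∂f_i/∂x_j) dx_i ∧ dx_j.
  coefficient of dx ∧ dy: ∂f_2/∂x - ∂f_1/∂y = ∂(x^2 - 3*x + y^2)/∂x - ∂(y*(2*y + 1))/∂y = 2*x - 4*y - 4
Assembling: d(omega) = (2*x - 4*y - 4) dx ∧ dy.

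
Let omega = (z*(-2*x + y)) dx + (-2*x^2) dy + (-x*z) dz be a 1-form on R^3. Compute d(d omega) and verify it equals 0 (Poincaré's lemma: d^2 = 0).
d(d omega) = 0

Step 1: d omega = sum_{i<j} (∂f_j/∂x_i - ∂f_i/∂x_j) dx_i ∧ dx_j:
  coeff of dx ∧ dy: -4*x - z
  coeff of dx ∧ dz: 2*x - y - z
  coeff of dy ∧ dz: 0
Step 2: Apply d again to each 2-form coefficient. The only possible 3-form in R^3 is dx ∧ dy ∧ dz, with coefficient
  ∂(coeff of dy∧dz)/∂x - ∂(coeff of dx∧dz)/∂y + ∂(coeff of dx∧dy)/∂z
  = ∂/∂x (0) - ∂/∂y (2*x - y - z) + ∂/∂z (-4*x - z).
Each of these terms simplifies to sums of mixed partials that cancel in pairs. The result is 0 (by equality of mixed partials for smooth functions — Schwarz / Clairaut).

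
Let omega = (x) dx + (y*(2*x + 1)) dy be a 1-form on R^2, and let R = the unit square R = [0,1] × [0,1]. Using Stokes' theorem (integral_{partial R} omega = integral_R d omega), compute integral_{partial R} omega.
integral_(partial R) omega = 1

Stokes: integral_partial_R omega = integral_R d omega with d omega = (∂Q/∂x - ∂P/∂y) dx ∧ dy.
  ∂Q/∂x = 2*y
  ∂P/∂y = 0
  integrand = ∂Q/∂x - ∂P/∂y = 2*y.
Integrating over R: integral_0^1 integral_0^1 (2*y) dx dy = 1.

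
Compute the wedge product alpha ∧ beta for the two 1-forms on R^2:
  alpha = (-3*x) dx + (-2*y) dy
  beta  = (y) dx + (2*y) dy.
alpha ∧ beta = (2*y*(-3*x + y)) dx ∧ dy

Distribute the wedge, using dx_i ∧ dx_j = -dx_j ∧ dx_i and dx_i ∧ dx_i = 0. For each pair (i, j) with i < j, the coefficient of dx_i ∧ dx_j in alpha ∧ beta is (alpha_i * beta_j - alpha_j * beta_i). Collecting: alpha ∧ beta = (2*y*(-3*x + y)) dx ∧ dy.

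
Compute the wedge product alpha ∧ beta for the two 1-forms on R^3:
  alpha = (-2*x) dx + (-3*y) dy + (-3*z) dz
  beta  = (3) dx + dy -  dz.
alpha ∧ beta = (-2*x + 9*y) dx ∧ dy + (2*x + 9*z) dx ∧ dz + (3*y + 3*z) dy ∧ dz

Distribute the wedge, using dx_i ∧ dx_j = -dx_j ∧ dx_i and dx_i ∧ dx_i = 0. For each pair (i, j) with i < j, the coefficient of dx_i ∧ dx_j in alpha ∧ beta is (alpha_i * beta_j - alpha_j * beta_i). Collecting: alpha ∧ beta = (-2*x + 9*y) dx ∧ dy + (2*x + 9*z) dx ∧ dz + (3*y + 3*z) dy ∧ dz.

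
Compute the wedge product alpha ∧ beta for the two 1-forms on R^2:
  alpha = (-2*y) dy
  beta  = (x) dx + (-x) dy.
alpha ∧ beta = (2*x*y) dx ∧ dy

Distribute the wedge, using dx_i ∧ dx_j = -dx_j ∧ dx_i and dx_i ∧ dx_i = 0. For each pair (i, j) with i < j, the coefficient of dx_i ∧ dx_j in alpha ∧ beta is (alpha_i * beta_j - alpha_j * beta_i). Collecting: alpha ∧ beta = (2*x*y) dx ∧ dy.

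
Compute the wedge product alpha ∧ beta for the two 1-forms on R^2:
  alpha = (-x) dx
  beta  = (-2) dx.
alpha ∧ beta = 0

Distribute the wedge, using dx_i ∧ dx_j = -dx_j ∧ dx_i and dx_i ∧ dx_i = 0. For each pair (i, j) with i < j, the coefficient of dx_i ∧ dx_j in alpha ∧ beta is (alpha_i * beta_j - alpha_j * beta_i). Collecting: alpha ∧ beta = 0.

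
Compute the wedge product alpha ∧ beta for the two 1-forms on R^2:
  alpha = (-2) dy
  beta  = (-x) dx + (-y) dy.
alpha ∧ beta = (-2*x) dx ∧ dy

Distribute the wedge, using dx_i ∧ dx_j = -dx_j ∧ dx_i and dx_i ∧ dx_i = 0. For each pair (i, j) with i < j, the coefficient of dx_i ∧ dx_j in alpha ∧ beta is (alpha_i * beta_j - alpha_j * beta_i). Collecting: alpha ∧ beta = (-2*x) dx ∧ dy.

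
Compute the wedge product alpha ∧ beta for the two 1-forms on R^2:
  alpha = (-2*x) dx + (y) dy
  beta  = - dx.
alpha ∧ beta = (y) dx ∧ dy

Distribute the wedge, using dx_i ∧ dx_j = -dx_j ∧ dx_i and dx_i ∧ dx_i = 0. For each pair (i, j) with i < j, the coefficient of dx_i ∧ dx_j in alpha ∧ beta is (alpha_i * beta_j - alpha_j * beta_i). Collecting: alpha ∧ beta = (y) dx ∧ dy.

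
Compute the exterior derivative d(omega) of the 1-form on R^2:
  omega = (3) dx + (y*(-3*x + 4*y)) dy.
d(omega) = (-3*y) dx ∧ dy

For a 1-form omega = sum_i f_i dx_i, the exterior derivative is
  d(omega) = sum_{i < j} (∂f_j/∂x_i - ∂f_i/∂x_j) dx_i ∧ dx_j.
  coefficient of dx ∧ dy: ∂f_2/∂x - ∂f_1/∂y = ∂(y*(-3*x + 4*y))/∂x - ∂(3)/∂y = -3*y
Assembling: d(omega) = (-3*y) dx ∧ dy.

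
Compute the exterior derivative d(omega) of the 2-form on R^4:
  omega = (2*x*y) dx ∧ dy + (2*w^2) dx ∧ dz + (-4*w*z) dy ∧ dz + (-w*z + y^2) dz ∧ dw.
d(omega) = (4*w) dx ∧ dz ∧ dw + (2*y - 4*z) dy ∧ dz ∧ dw

For a 2-form omega = sum_{i<j} g_{ij} dx_i ∧ dx_j, the exterior derivative is
  d(omega) = sum_{i<j} d(g_{ij}) ∧ dx_i ∧ dx_j = sum_{i<j, k} (∂g_{ij}/∂x_k) dx_k ∧ dx_i ∧ dx_j.
Expand each term, using dx_k ∧ dx_i ∧ dx_j = sgn(permutation) dx_{(a)} ∧ dx_{(b)} ∧ dx_{(c)} with (a < b < c) sorted:
  d(2*w^2) includes (∂/∂w)(2*w^2) dw = (4*w) dw, which multiplied by dx ∧ dz gives (4*w) dx ∧ dz ∧ dw
  d(-4*w*z) includes (∂/∂w)(-4*w*z) dw = (-4*z) dw, which multiplied by dy ∧ dz gives (-4*z) dy ∧ dz ∧ dw
  d(-w*z + y^2) includes (∂/∂y)(-w*z + y^2) dy = (2*y) dy, which multiplied by dz ∧ dw gives (2*y) dy ∧ dz ∧ dw
Collecting like 3-forms: d(omega) = (4*w) dx ∧ dz ∧ dw + (2*y - 4*z) dy ∧ dz ∧ dw.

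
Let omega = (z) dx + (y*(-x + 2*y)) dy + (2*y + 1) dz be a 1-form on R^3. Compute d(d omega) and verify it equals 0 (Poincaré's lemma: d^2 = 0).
d(d omega) = 0

Step 1: d omega = sum_{i<j} (∂f_j/∂x_i - ∂f_i/∂x_j) dx_i ∧ dx_j:
  coeff of dx ∧ dy: -y
  coeff of dx ∧ dz: -1
  coeff of dy ∧ dz: 2
Step 2: Apply d again to each 2-form coefficient. The only possible 3-form in R^3 is dx ∧ dy ∧ dz, with coefficient
  ∂(coeff of dy∧dz)/∂x - ∂(coeff of dx∧dz)/∂y + ∂(coeff of dx∧dy)/∂z
  = ∂/∂x (2) - ∂/∂y (-1) + ∂/∂z (-y).
Each of these terms simplifies to sums of mixed partials that cancel in pairs. The result is 0 (by equality of mixed partials for smooth functions — Schwarz / Clairaut).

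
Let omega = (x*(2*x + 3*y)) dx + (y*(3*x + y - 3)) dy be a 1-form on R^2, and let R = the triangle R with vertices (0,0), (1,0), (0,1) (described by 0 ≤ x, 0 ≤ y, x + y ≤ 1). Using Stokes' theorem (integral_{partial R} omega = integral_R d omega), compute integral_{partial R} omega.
integral_(partial R) omega = 0

Stokes: integral_partial_R omega = integral_R d omega with d omega = (∂Q/∂x - ∂P/∂y) dx ∧ dy.
  ∂Q/∂x = 3*y
  ∂P/∂y = 3*x
  integrand = ∂Q/∂x - ∂P/∂y = -3*x + 3*y.
Integrating over R: integral_0^1 integral_0^{1-x} (-3*x + 3*y) dy dx = 0.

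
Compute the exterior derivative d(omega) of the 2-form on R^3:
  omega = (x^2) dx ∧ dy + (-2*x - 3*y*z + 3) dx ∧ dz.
d(omega) = (3*z) dx ∧ dy ∧ dz

For a 2-form omega = sum_{i<j} g_{ij} dx_i ∧ dx_j, the exterior derivative is
  d(omega) = sum_{i<j} d(g_{ij}) ∧ dx_i ∧ dx_j = sum_{i<j, k} (∂g_{ij}/∂x_k) dx_k ∧ dx_i ∧ dx_j.
Expand each term, using dx_k ∧ dx_i ∧ dx_j = sgn(permutation) dx_{(a)} ∧ dx_{(b)} ∧ dx_{(c)} with (a < b < c) sorted:
  d(-2*x - 3*y*z + 3) includes (∂/∂y)(-2*x - 3*y*z + 3) dy = (-3*z) dy, which multiplied by dx ∧ dz gives (3*z) dx ∧ dy ∧ dz
Collecting like 3-forms: d(omega) = (3*z) dx ∧ dy ∧ dz.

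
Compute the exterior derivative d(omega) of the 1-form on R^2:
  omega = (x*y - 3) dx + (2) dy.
d(omega) = (-x) dx ∧ dy

For a 1-form omega = sum_i f_i dx_i, the exterior derivative is
  d(omega) = sum_{i < j} (∂f_j/∂x_i - ∂f_i/∂x_j) dx_i ∧ dx_j.
  coefficient of dx ∧ dy: ∂f_2/∂x - ∂f_1/∂y = ∂(2)/∂x - ∂(x*y - 3)/∂y = -x
Assembling: d(omega) = (-x) dx ∧ dy.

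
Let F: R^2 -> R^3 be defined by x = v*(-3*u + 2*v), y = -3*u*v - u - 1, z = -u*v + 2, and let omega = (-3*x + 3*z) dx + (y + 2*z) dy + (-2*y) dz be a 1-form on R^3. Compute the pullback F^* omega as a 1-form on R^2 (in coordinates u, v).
F^* omega = (-9*u*v^2 + 6*u*v + u + 18*v^3 - 29*v - 3) du + (-9*u^2*v + u^2 + 42*u*v^2 - 29*u - 24*v^3 + 24*v) dv

Using F^*(f dg) = (f ∘ F) d(g ∘ F), substitute each coordinate x_i by F_i(u, v) in f_i, and replace dx_i by d F_i = (∂F_i/∂u) du + (∂F_i/∂v) dv.
  For the x component: f_1(F) = 6*u*v - 6*v^2 + 6; d F_1 = (-3*v) du + (-3*u + 4*v) dv
  For the y component: f_2(F) = -5*u*v - u + 3; d F_2 = (-3*v - 1) du + (-3*u) dv
  For the z component: f_3(F) = 6*u*v + 2*u + 2; d F_3 = (-v) du + (-u) dv
Combining and collecting du, dv coefficients:
  coeff of du: -9*u*v^2 + 6*u*v + u + 18*v^3 - 29*v - 3
  coeff of dv: -9*u^2*v + u^2 + 42*u*v^2 - 29*u - 24*v^3 + 24*v
F^* omega = (-9*u*v^2 + 6*u*v + u + 18*v^3 - 29*v - 3) du + (-9*u^2*v + u^2 + 42*u*v^2 - 29*u - 24*v^3 + 24*v) dv.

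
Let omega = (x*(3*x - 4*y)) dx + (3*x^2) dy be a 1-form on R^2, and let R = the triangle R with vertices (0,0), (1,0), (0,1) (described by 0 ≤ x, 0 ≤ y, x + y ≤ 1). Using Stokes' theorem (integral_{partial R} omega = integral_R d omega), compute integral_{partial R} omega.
integral_(partial R) omega = 5/3

Stokes: integral_partial_R omega = integral_R d omega with d omega = (∂Q/∂x - ∂P/∂y) dx ∧ dy.
  ∂Q/∂x = 6*x
  ∂P/∂y = -4*x
  integrand = ∂Q/∂x - ∂P/∂y = 10*x.
Integrating over R: integral_0^1 integral_0^{1-x} (10*x) dy dx = 5/3.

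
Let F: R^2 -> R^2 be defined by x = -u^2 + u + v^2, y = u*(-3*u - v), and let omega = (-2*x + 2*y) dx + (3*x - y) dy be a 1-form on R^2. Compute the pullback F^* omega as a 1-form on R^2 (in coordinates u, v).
F^* omega = (8*u^3 - 2*u^2*v - 18*u^2 - 15*u*v^2 - 5*u*v - 2*u - 3*v^3 - 2*v^2) du + (-9*u^2*v - 3*u^2 - 7*u*v^2 - 4*u*v - 4*v^3) dv

Using F^*(f dg) = (f ∘ F) d(g ∘ F), substitute each coordinate x_i by F_i(u, v) in f_i, and replace dx_i by d F_i = (∂F_i/∂u) du + (∂F_i/∂v) dv.
  For the x component: f_1(F) = -4*u^2 - 2*u*v - 2*u - 2*v^2; d F_1 = (1 - 2*u) du + (2*v) dv
  For the y component: f_2(F) = u*v + 3*u + 3*v^2; d F_2 = (-6*u - v) du + (-u) dv
Combining and collecting du, dv coefficients:
  coeff of du: 8*u^3 - 2*u^2*v - 18*u^2 - 15*u*v^2 - 5*u*v - 2*u - 3*v^3 - 2*v^2
  coeff of dv: -9*u^2*v - 3*u^2 - 7*u*v^2 - 4*u*v - 4*v^3
F^* omega = (8*u^3 - 2*u^2*v - 18*u^2 - 15*u*v^2 - 5*u*v - 2*u - 3*v^3 - 2*v^2) du + (-9*u^2*v - 3*u^2 - 7*u*v^2 - 4*u*v - 4*v^3) dv.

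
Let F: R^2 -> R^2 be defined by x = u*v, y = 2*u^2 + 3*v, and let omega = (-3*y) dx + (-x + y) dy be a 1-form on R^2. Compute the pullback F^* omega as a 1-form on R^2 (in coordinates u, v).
F^* omega = (8*u^3 - 10*u^2*v + 12*u*v - 9*v^2) du + (-6*u^3 + 6*u^2 - 12*u*v + 9*v) dv

Using F^*(f dg) = (f ∘ F) d(g ∘ F), substitute each coordinate x_i by F_i(u, v) in f_i, and replace dx_i by d F_i = (∂F_i/∂u) du + (∂F_i/∂v) dv.
  For the x component: f_1(F) = -6*u^2 - 9*v; d F_1 = (v) du + (u) dv
  For the y component: f_2(F) = 2*u^2 - u*v + 3*v; d F_2 = (4*u) du + (3) dv
Combining and collecting du, dv coefficients:
  coeff of du: 8*u^3 - 10*u^2*v + 12*u*v - 9*v^2
  coeff of dv: -6*u^3 + 6*u^2 - 12*u*v + 9*v
F^* omega = (8*u^3 - 10*u^2*v + 12*u*v - 9*v^2) du + (-6*u^3 + 6*u^2 - 12*u*v + 9*v) dv.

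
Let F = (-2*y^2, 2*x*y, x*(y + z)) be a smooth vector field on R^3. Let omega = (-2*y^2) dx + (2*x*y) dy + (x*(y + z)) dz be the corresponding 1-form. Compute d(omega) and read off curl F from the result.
d(omega) = (x) dy ∧ dz + (-y - z) dz ∧ dx + (6*y) dx ∧ dy; curl F = (x, -y - z, 6*y)

d omega = sum_{i<j} (∂f_j/∂x_i - ∂f_i/∂x_j) dx_i ∧ dx_j. Under the identification (dy ∧ dz, dz ∧ dx, dx ∧ dy) ↔ (e_x, e_y, e_z), the coefficients are exactly the components of curl F. Compute:
  ∂R/∂y - ∂Q/∂z = (x) - (0) = x
  ∂P/∂z - ∂R/∂x = (0) - (y + z) = -y - z
  ∂Q/∂x - ∂P/∂y = (2*y) - (-4*y) = 6*y.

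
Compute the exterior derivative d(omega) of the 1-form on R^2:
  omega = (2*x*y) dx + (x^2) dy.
d(omega) = 0

For a 1-form omega = sum_i f_i dx_i, the exterior derivative is
  d(omega) = sum_{i < j} (∂f_j/∂x_i - ∂f_i/∂x_j) dx_i ∧ dx_j.

Assembling: d(omega) = 0.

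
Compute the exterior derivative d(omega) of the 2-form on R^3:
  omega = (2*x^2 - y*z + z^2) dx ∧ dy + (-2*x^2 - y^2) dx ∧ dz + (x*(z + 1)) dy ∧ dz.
d(omega) = (y + 3*z + 1) dx ∧ dy ∧ dz

For a 2-form omega = sum_{i<j} g_{ij} dx_i ∧ dx_j, the exterior derivative is
  d(omega) = sum_{i<j} d(g_{ij}) ∧ dx_i ∧ dx_j = sum_{i<j, k} (∂g_{ij}/∂x_k) dx_k ∧ dx_i ∧ dx_j.
Expand each term, using dx_k ∧ dx_i ∧ dx_j = sgn(permutation) dx_{(a)} ∧ dx_{(b)} ∧ dx_{(c)} with (a < b < c) sorted:
  d(2*x^2 - y*z + z^2) includes (∂/∂z)(2*x^2 - y*z + z^2) dz = (-y + 2*z) dz, which multiplied by dx ∧ dy gives (-y + 2*z) dx ∧ dy ∧ dz
  d(-2*x^2 - y^2) includes (∂/∂y)(-2*x^2 - y^2) dy = (-2*y) dy, which multiplied by dx ∧ dz gives (2*y) dx ∧ dy ∧ dz
  d(x*(z + 1)) includes (∂/∂x)(x*(z + 1)) dx = (z + 1) dx, which multiplied by dy ∧ dz gives (z + 1) dx ∧ dy ∧ dz
Collecting like 3-forms: d(omega) = (y + 3*z + 1) dx ∧ dy ∧ dz.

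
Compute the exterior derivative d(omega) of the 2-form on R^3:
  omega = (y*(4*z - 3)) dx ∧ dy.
d(omega) = (4*y) dx ∧ dy ∧ dz

For a 2-form omega = sum_{i<j} g_{ij} dx_i ∧ dx_j, the exterior derivative is
  d(omega) = sum_{i<j} d(g_{ij}) ∧ dx_i ∧ dx_j = sum_{i<j, k} (∂g_{ij}/∂x_k) dx_k ∧ dx_i ∧ dx_j.
Expand each term, using dx_k ∧ dx_i ∧ dx_j = sgn(permutation) dx_{(a)} ∧ dx_{(b)} ∧ dx_{(c)} with (a < b < c) sorted:
  d(y*(4*z - 3)) includes (∂/∂z)(y*(4*z - 3)) dz = (4*y) dz, which multiplied by dx ∧ dy gives (4*y) dx ∧ dy ∧ dz
Collecting like 3-forms: d(omega) = (4*y) dx ∧ dy ∧ dz.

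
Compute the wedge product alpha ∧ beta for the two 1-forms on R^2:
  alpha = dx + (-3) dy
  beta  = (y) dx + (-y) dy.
alpha ∧ beta = (2*y) dx ∧ dy

Distribute the wedge, using dx_i ∧ dx_j = -dx_j ∧ dx_i and dx_i ∧ dx_i = 0. For each pair (i, j) with i < j, the coefficient of dx_i ∧ dx_j in alpha ∧ beta is (alpha_i * beta_j - alpha_j * beta_i). Collecting: alpha ∧ beta = (2*y) dx ∧ dy.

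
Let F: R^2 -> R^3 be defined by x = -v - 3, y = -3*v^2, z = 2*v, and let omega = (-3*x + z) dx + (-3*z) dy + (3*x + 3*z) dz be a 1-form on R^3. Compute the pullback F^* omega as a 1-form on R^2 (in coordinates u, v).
F^* omega = (36*v^2 + v - 27) dv

Using F^*(f dg) = (f ∘ F) d(g ∘ F), substitute each coordinate x_i by F_i(u, v) in f_i, and replace dx_i by d F_i = (∂F_i/∂u) du + (∂F_i/∂v) dv.
  For the x component: f_1(F) = 5*v + 9; d F_1 = (0) du + (-1) dv
  For the y component: f_2(F) = -6*v; d F_2 = (0) du + (-6*v) dv
  For the z component: f_3(F) = 3*v - 9; d F_3 = (0) du + (2) dv
Combining and collecting du, dv coefficients:
  coeff of du: 0
  coeff of dv: 36*v^2 + v - 27
F^* omega = (36*v^2 + v - 27) dv.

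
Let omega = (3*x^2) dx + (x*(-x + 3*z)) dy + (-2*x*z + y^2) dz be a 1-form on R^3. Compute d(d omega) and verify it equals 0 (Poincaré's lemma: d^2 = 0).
d(d omega) = 0

Step 1: d omega = sum_{i<j} (∂f_j/∂x_i - ∂f_i/∂x_j) dx_i ∧ dx_j:
  coeff of dx ∧ dy: -2*x + 3*z
  coeff of dx ∧ dz: -2*z
  coeff of dy ∧ dz: -3*x + 2*y
Step 2: Apply d again to each 2-form coefficient. The only possible 3-form in R^3 is dx ∧ dy ∧ dz, with coefficient
  ∂(coeff of dy∧dz)/∂x - ∂(coeff of dx∧dz)/∂y + ∂(coeff of dx∧dy)/∂z
  = ∂/∂x (-3*x + 2*y) - ∂/∂y (-2*z) + ∂/∂z (-2*x + 3*z).
Each of these terms simplifies to sums of mixed partials that cancel in pairs. The result is 0 (by equality of mixed partials for smooth functions — Schwarz / Clairaut).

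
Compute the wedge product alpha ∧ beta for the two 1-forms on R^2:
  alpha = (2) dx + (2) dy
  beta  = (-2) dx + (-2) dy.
alpha ∧ beta = 0

Distribute the wedge, using dx_i ∧ dx_j = -dx_j ∧ dx_i and dx_i ∧ dx_i = 0. For each pair (i, j) with i < j, the coefficient of dx_i ∧ dx_j in alpha ∧ beta is (alpha_i * beta_j - alpha_j * beta_i). Collecting: alpha ∧ beta = 0.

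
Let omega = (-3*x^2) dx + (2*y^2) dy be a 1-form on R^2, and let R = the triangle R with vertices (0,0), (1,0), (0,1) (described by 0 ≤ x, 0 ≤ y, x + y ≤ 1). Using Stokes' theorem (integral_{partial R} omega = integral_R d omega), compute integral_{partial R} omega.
integral_(partial R) omega = 0

Stokes: integral_partial_R omega = integral_R d omega with d omega = (∂Q/∂x - ∂P/∂y) dx ∧ dy.
  ∂Q/∂x = 0
  ∂P/∂y = 0
  integrand = ∂Q/∂x - ∂P/∂y = 0.
Integrating over R: integral_0^1 integral_0^{1-x} (0) dy dx = 0.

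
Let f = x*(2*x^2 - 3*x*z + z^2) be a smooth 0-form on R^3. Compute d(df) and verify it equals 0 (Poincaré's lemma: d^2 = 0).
d(df) = 0

Step 1: df = sum_i (∂f/∂x_i) dx_i = (6*x^2 - 6*x*z + z^2) dx + (0) dy + (x*(-3*x + 2*z)) dz.
Step 2: Apply d again. Using the 1-form formula, the coefficient of dx ∧ dy in d(df) is ∂^2 f/∂x ∂y - ∂^2 f/∂y ∂x = (0) - (0) = 0 (equality of mixed partials for smooth f).
Similarly for dx ∧ dz and dy ∧ dz — all coefficients vanish. So d(df) = 0.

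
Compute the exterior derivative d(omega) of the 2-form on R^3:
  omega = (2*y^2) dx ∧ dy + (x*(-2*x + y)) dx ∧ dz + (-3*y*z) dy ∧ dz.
d(omega) = (-x) dx ∧ dy ∧ dz

For a 2-form omega = sum_{i<j} g_{ij} dx_i ∧ dx_j, the exterior derivative is
  d(omega) = sum_{i<j} d(g_{ij}) ∧ dx_i ∧ dx_j = sum_{i<j, k} (∂g_{ij}/∂x_k) dx_k ∧ dx_i ∧ dx_j.
Expand each term, using dx_k ∧ dx_i ∧ dx_j = sgn(permutation) dx_{(a)} ∧ dx_{(b)} ∧ dx_{(c)} with (a < b < c) sorted:
  d(x*(-2*x + y)) includes (∂/∂y)(x*(-2*x + y)) dy = (x) dy, which multiplied by dx ∧ dz gives (-x) dx ∧ dy ∧ dz
Collecting like 3-forms: d(omega) = (-x) dx ∧ dy ∧ dz.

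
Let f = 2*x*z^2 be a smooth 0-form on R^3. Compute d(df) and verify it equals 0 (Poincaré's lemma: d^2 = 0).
d(df) = 0

Step 1: df = sum_i (∂f/∂x_i) dx_i = (2*z^2) dx + (0) dy + (4*x*z) dz.
Step 2: Apply d again. Using the 1-form formula, the coefficient of dx ∧ dy in d(df) is ∂^2 f/∂x ∂y - ∂^2 f/∂y ∂x = (0) - (0) = 0 (equality of mixed partials for smooth f).
Similarly for dx ∧ dz and dy ∧ dz — all coefficients vanish. So d(df) = 0.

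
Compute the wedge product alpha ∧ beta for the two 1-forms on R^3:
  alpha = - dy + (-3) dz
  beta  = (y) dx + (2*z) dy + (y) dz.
alpha ∧ beta = (y) dx ∧ dy + (-y + 6*z) dy ∧ dz + (3*y) dx ∧ dz

Distribute the wedge, using dx_i ∧ dx_j = -dx_j ∧ dx_i and dx_i ∧ dx_i = 0. For each pair (i, j) with i < j, the coefficient of dx_i ∧ dx_j in alpha ∧ beta is (alpha_i * beta_j - alpha_j * beta_i). Collecting: alpha ∧ beta = (y) dx ∧ dy + (-y + 6*z) dy ∧ dz + (3*y) dx ∧ dz.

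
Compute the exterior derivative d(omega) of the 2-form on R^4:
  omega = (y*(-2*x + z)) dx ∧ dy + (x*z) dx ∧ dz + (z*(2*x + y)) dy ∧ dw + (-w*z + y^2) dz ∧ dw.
d(omega) = (y) dx ∧ dy ∧ dz + (2*z) dx ∧ dy ∧ dw + (-2*x + y) dy ∧ dz ∧ dw

For a 2-form omega = sum_{i<j} g_{ij} dx_i ∧ dx_j, the exterior derivative is
  d(omega) = sum_{i<j} d(g_{ij}) ∧ dx_i ∧ dx_j = sum_{i<j, k} (∂g_{ij}/∂x_k) dx_k ∧ dx_i ∧ dx_j.
Expand each term, using dx_k ∧ dx_i ∧ dx_j = sgn(permutation) dx_{(a)} ∧ dx_{(b)} ∧ dx_{(c)} with (a < b < c) sorted:
  d(y*(-2*x + z)) includes (∂/∂z)(y*(-2*x + z)) dz = (y) dz, which multiplied by dx ∧ dy gives (y) dx ∧ dy ∧ dz
  d(z*(2*x + y)) includes (∂/∂x)(z*(2*x + y)) dx = (2*z) dx, which multiplied by dy ∧ dw gives (2*z) dx ∧ dy ∧ dw
  d(z*(2*x + y)) includes (∂/∂z)(z*(2*x + y)) dz = (2*x + y) dz, which multiplied by dy ∧ dw gives (-2*x - y) dy ∧ dz ∧ dw
  d(-w*z + y^2) includes (∂/∂y)(-w*z + y^2) dy = (2*y) dy, which multiplied by dz ∧ dw gives (2*y) dy ∧ dz ∧ dw
Collecting like 3-forms: d(omega) = (y) dx ∧ dy ∧ dz + (2*z) dx ∧ dy ∧ dw + (-2*x + y) dy ∧ dz ∧ dw.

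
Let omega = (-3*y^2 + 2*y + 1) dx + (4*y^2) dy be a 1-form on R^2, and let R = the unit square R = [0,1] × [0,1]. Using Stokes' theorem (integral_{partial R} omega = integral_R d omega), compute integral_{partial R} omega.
integral_(partial R) omega = 1

Stokes: integral_partial_R omega = integral_R d omega with d omega = (∂Q/∂x - ∂P/∂y) dx ∧ dy.
  ∂Q/∂x = 0
  ∂P/∂y = 2 - 6*y
  integrand = ∂Q/∂x - ∂P/∂y = 6*y - 2.
Integrating over R: integral_0^1 integral_0^1 (6*y - 2) dx dy = 1.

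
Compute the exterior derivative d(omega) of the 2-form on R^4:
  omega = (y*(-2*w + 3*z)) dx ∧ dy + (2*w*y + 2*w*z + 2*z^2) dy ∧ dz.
d(omega) = (3*y) dx ∧ dy ∧ dz + (-2*y) dx ∧ dy ∧ dw + (2*y + 2*z) dy ∧ dz ∧ dw

For a 2-form omega = sum_{i<j} g_{ij} dx_i ∧ dx_j, the exterior derivative is
  d(omega) = sum_{i<j} d(g_{ij}) ∧ dx_i ∧ dx_j = sum_{i<j, k} (∂g_{ij}/∂x_k) dx_k ∧ dx_i ∧ dx_j.
Expand each term, using dx_k ∧ dx_i ∧ dx_j = sgn(permutation) dx_{(a)} ∧ dx_{(b)} ∧ dx_{(c)} with (a < b < c) sorted:
  d(y*(-2*w + 3*z)) includes (∂/∂z)(y*(-2*w + 3*z)) dz = (3*y) dz, which multiplied by dx ∧ dy gives (3*y) dx ∧ dy ∧ dz
  d(y*(-2*w + 3*z)) includes (∂/∂w)(y*(-2*w + 3*z)) dw = (-2*y) dw, which multiplied by dx ∧ dy gives (-2*y) dx ∧ dy ∧ dw
  d(2*w*y + 2*w*z + 2*z^2) includes (∂/∂w)(2*w*y + 2*w*z + 2*z^2) dw = (2*y + 2*z) dw, which multiplied by dy ∧ dz gives (2*y + 2*z) dy ∧ dz ∧ dw
Collecting like 3-forms: d(omega) = (3*y) dx ∧ dy ∧ dz + (-2*y) dx ∧ dy ∧ dw + (2*y + 2*z) dy ∧ dz ∧ dw.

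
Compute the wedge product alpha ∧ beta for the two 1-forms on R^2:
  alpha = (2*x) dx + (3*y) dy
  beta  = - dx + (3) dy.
alpha ∧ beta = (6*x + 3*y) dx ∧ dy

Distribute the wedge, using dx_i ∧ dx_j = -dx_j ∧ dx_i and dx_i ∧ dx_i = 0. For each pair (i, j) with i < j, the coefficient of dx_i ∧ dx_j in alpha ∧ beta is (alpha_i * beta_j - alpha_j * beta_i). Collecting: alpha ∧ beta = (6*x + 3*y) dx ∧ dy.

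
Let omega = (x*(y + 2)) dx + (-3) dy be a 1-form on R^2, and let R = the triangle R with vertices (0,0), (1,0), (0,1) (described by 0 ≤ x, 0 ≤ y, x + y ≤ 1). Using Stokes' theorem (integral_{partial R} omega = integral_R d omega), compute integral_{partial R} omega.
integral_(partial R) omega = -1/6

Stokes: integral_partial_R omega = integral_R d omega with d omega = (∂Q/∂x - ∂P/∂y) dx ∧ dy.
  ∂Q/∂x = 0
  ∂P/∂y = x
  integrand = ∂Q/∂x - ∂P/∂y = -x.
Integrating over R: integral_0^1 integral_0^{1-x} (-x) dy dx = -1/6.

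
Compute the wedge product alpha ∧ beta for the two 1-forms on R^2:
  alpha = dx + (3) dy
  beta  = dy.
alpha ∧ beta = (1) dx ∧ dy

Distribute the wedge, using dx_i ∧ dx_j = -dx_j ∧ dx_i and dx_i ∧ dx_i = 0. For each pair (i, j) with i < j, the coefficient of dx_i ∧ dx_j in alpha ∧ beta is (alpha_i * beta_j - alpha_j * beta_i). Collecting: alpha ∧ beta = (1) dx ∧ dy.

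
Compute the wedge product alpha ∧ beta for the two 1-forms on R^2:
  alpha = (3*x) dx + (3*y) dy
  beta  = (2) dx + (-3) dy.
alpha ∧ beta = (-9*x - 6*y) dx ∧ dy

Distribute the wedge, using dx_i ∧ dx_j = -dx_j ∧ dx_i and dx_i ∧ dx_i = 0. For each pair (i, j) with i < j, the coefficient of dx_i ∧ dx_j in alpha ∧ beta is (alpha_i * beta_j - alpha_j * beta_i). Collecting: alpha ∧ beta = (-9*x - 6*y) dx ∧ dy.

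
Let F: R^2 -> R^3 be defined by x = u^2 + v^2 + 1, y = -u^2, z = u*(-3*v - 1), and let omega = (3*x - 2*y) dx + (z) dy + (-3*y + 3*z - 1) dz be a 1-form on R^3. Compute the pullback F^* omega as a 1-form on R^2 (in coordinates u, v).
F^* omega = (10*u^3 - 3*u^2*v - u^2 + 33*u*v^2 + 18*u*v + 9*u + 3*v + 1) du + (-9*u^3 + 37*u^2*v + 9*u^2 + 3*u + 6*v^3 + 6*v) dv

Using F^*(f dg) = (f ∘ F) d(g ∘ F), substitute each coordinate x_i by F_i(u, v) in f_i, and replace dx_i by d F_i = (∂F_i/∂u) du + (∂F_i/∂v) dv.
  For the x component: f_1(F) = 5*u^2 + 3*v^2 + 3; d F_1 = (2*u) du + (2*v) dv
  For the y component: f_2(F) = u*(-3*v - 1); d F_2 = (-2*u) du + (0) dv
  For the z component: f_3(F) = 3*u^2 - 9*u*v - 3*u - 1; d F_3 = (-3*v - 1) du + (-3*u) dv
Combining and collecting du, dv coefficients:
  coeff of du: 10*u^3 - 3*u^2*v - u^2 + 33*u*v^2 + 18*u*v + 9*u + 3*v + 1
  coeff of dv: -9*u^3 + 37*u^2*v + 9*u^2 + 3*u + 6*v^3 + 6*v
F^* omega = (10*u^3 - 3*u^2*v - u^2 + 33*u*v^2 + 18*u*v + 9*u + 3*v + 1) du + (-9*u^3 + 37*u^2*v + 9*u^2 + 3*u + 6*v^3 + 6*v) dv.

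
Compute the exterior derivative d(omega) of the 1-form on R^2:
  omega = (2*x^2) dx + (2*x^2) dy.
d(omega) = (4*x) dx ∧ dy

For a 1-form omega = sum_i f_i dx_i, the exterior derivative is
  d(omega) = sum_{i < j} (∂f_j/∂x_i - ∂f_i/∂x_j) dx_i ∧ dx_j.
  coefficient of dx ∧ dy: ∂f_2/∂x - ∂f_1/∂y = ∂(2*x^2)/∂x - ∂(2*x^2)/∂y = 4*x
Assembling: d(omega) = (4*x) dx ∧ dy.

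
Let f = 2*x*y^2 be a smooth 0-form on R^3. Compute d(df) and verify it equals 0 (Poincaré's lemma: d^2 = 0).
d(df) = 0

Step 1: df = sum_i (∂f/∂x_i) dx_i = (2*y^2) dx + (4*x*y) dy + (0) dz.
Step 2: Apply d again. Using the 1-form formula, the coefficient of dx ∧ dy in d(df) is ∂^2 f/∂x ∂y - ∂^2 f/∂y ∂x = (4*y) - (4*y) = 0 (equality of mixed partials for smooth f).
Similarly for dx ∧ dz and dy ∧ dz — all coefficients vanish. So d(df) = 0.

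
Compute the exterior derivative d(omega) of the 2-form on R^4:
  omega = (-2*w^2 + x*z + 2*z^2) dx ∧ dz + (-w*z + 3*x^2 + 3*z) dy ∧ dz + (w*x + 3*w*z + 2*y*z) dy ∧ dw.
d(omega) = (-4*w) dx ∧ dz ∧ dw + (6*x) dx ∧ dy ∧ dz + (-3*w - 2*y - z) dy ∧ dz ∧ dw + (w) dx ∧ dy ∧ dw

For a 2-form omega = sum_{i<j} g_{ij} dx_i ∧ dx_j, the exterior derivative is
  d(omega) = sum_{i<j} d(g_{ij}) ∧ dx_i ∧ dx_j = sum_{i<j, k} (∂g_{ij}/∂x_k) dx_k ∧ dx_i ∧ dx_j.
Expand each term, using dx_k ∧ dx_i ∧ dx_j = sgn(permutation) dx_{(a)} ∧ dx_{(b)} ∧ dx_{(c)} with (a < b < c) sorted:
  d(-2*w^2 + x*z + 2*z^2) includes (∂/∂w)(-2*w^2 + x*z + 2*z^2) dw = (-4*w) dw, which multiplied by dx ∧ dz gives (-4*w) dx ∧ dz ∧ dw
  d(-w*z + 3*x^2 + 3*z) includes (∂/∂x)(-w*z + 3*x^2 + 3*z) dx = (6*x) dx, which multiplied by dy ∧ dz gives (6*x) dx ∧ dy ∧ dz
  d(-w*z + 3*x^2 + 3*z) includes (∂/∂w)(-w*z + 3*x^2 + 3*z) dw = (-z) dw, which multiplied by dy ∧ dz gives (-z) dy ∧ dz ∧ dw
  d(w*x + 3*w*z + 2*y*z) includes (∂/∂x)(w*x + 3*w*z + 2*y*z) dx = (w) dx, which multiplied by dy ∧ dw gives (w) dx ∧ dy ∧ dw
  d(w*x + 3*w*z + 2*y*z) includes (∂/∂z)(w*x + 3*w*z + 2*y*z) dz = (3*w + 2*y) dz, which multiplied by dy ∧ dw gives (-3*w - 2*y) dy ∧ dz ∧ dw
Collecting like 3-forms: d(omega) = (-4*w) dx ∧ dz ∧ dw + (6*x) dx ∧ dy ∧ dz + (-3*w - 2*y - z) dy ∧ dz ∧ dw + (w) dx ∧ dy ∧ dw.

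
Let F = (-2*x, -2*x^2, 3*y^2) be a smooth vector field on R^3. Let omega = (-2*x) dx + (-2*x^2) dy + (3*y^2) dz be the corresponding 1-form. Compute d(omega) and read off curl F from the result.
d(omega) = (6*y) dy ∧ dz + (0) dz ∧ dx + (-4*x) dx ∧ dy; curl F = (6*y, 0, -4*x)

d omega = sum_{i<j} (∂f_j/∂x_i - ∂f_i/∂x_j) dx_i ∧ dx_j. Under the identification (dy ∧ dz, dz ∧ dx, dx ∧ dy) ↔ (e_x, e_y, e_z), the coefficients are exactly the components of curl F. Compute:
  ∂R/∂y - ∂Q/∂z = (6*y) - (0) = 6*y
  ∂P/∂z - ∂R/∂x = (0) - (0) = 0
  ∂Q/∂x - ∂P/∂y = (-4*x) - (0) = -4*x.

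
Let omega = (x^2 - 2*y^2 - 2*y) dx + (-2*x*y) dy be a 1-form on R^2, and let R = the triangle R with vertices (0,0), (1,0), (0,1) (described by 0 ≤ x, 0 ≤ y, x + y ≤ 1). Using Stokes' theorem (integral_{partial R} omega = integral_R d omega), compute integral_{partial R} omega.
integral_(partial R) omega = 4/3

Stokes: integral_partial_R omega = integral_R d omega with d omega = (∂Q/∂x - ∂P/∂y) dx ∧ dy.
  ∂Q/∂x = -2*y
  ∂P/∂y = -4*y - 2
  integrand = ∂Q/∂x - ∂P/∂y = 2*y + 2.
Integrating over R: integral_0^1 integral_0^{1-x} (2*y + 2) dy dx = 4/3.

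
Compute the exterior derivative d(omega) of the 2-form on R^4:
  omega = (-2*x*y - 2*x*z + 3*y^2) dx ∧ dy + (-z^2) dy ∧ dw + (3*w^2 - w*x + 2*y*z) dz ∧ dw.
d(omega) = (-2*x) dx ∧ dy ∧ dz + (4*z) dy ∧ dz ∧ dw + (-w) dx ∧ dz ∧ dw

For a 2-form omega = sum_{i<j} g_{ij} dx_i ∧ dx_j, the exterior derivative is
  d(omega) = sum_{i<j} d(g_{ij}) ∧ dx_i ∧ dx_j = sum_{i<j, k} (∂g_{ij}/∂x_k) dx_k ∧ dx_i ∧ dx_j.
Expand each term, using dx_k ∧ dx_i ∧ dx_j = sgn(permutation) dx_{(a)} ∧ dx_{(b)} ∧ dx_{(c)} with (a < b < c) sorted:
  d(-2*x*y - 2*x*z + 3*y^2) includes (∂/∂z)(-2*x*y - 2*x*z + 3*y^2) dz = (-2*x) dz, which multiplied by dx ∧ dy gives (-2*x) dx ∧ dy ∧ dz
  d(-z^2) includes (∂/∂z)(-z^2) dz = (-2*z) dz, which multiplied by dy ∧ dw gives (2*z) dy ∧ dz ∧ dw
  d(3*w^2 - w*x + 2*y*z) includes (∂/∂x)(3*w^2 - w*x + 2*y*z) dx = (-w) dx, which multiplied by dz ∧ dw gives (-w) dx ∧ dz ∧ dw
  d(3*w^2 - w*x + 2*y*z) includes (∂/∂y)(3*w^2 - w*x + 2*y*z) dy = (2*z) dy, which multiplied by dz ∧ dw gives (2*z) dy ∧ dz ∧ dw
Collecting like 3-forms: d(omega) = (-2*x) dx ∧ dy ∧ dz + (4*z) dy ∧ dz ∧ dw + (-w) dx ∧ dz ∧ dw.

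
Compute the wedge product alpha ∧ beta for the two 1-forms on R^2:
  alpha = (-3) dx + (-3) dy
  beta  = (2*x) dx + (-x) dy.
alpha ∧ beta = (9*x) dx ∧ dy

Distribute the wedge, using dx_i ∧ dx_j = -dx_j ∧ dx_i and dx_i ∧ dx_i = 0. For each pair (i, j) with i < j, the coefficient of dx_i ∧ dx_j in alpha ∧ beta is (alpha_i * beta_j - alpha_j * beta_i). Collecting: alpha ∧ beta = (9*x) dx ∧ dy.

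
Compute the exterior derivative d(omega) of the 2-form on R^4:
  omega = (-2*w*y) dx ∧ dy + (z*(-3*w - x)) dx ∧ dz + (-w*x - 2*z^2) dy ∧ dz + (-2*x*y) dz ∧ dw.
d(omega) = (-2*y) dx ∧ dy ∧ dw + (-2*y - 3*z) dx ∧ dz ∧ dw + (-w) dx ∧ dy ∧ dz + (-3*x) dy ∧ dz ∧ dw

For a 2-form omega = sum_{i<j} g_{ij} dx_i ∧ dx_j, the exterior derivative is
  d(omega) = sum_{i<j} d(g_{ij}) ∧ dx_i ∧ dx_j = sum_{i<j, k} (∂g_{ij}/∂x_k) dx_k ∧ dx_i ∧ dx_j.
Expand each term, using dx_k ∧ dx_i ∧ dx_j = sgn(permutation) dx_{(a)} ∧ dx_{(b)} ∧ dx_{(c)} with (a < b < c) sorted:
  d(-2*w*y) includes (∂/∂w)(-2*w*y) dw = (-2*y) dw, which multiplied by dx ∧ dy gives (-2*y) dx ∧ dy ∧ dw
  d(z*(-3*w - x)) includes (∂/∂w)(z*(-3*w - x)) dw = (-3*z) dw, which multiplied by dx ∧ dz gives (-3*z) dx ∧ dz ∧ dw
  d(-w*x - 2*z^2) includes (∂/∂x)(-w*x - 2*z^2) dx = (-w) dx, which multiplied by dy ∧ dz gives (-w) dx ∧ dy ∧ dz
  d(-w*x - 2*z^2) includes (∂/∂w)(-w*x - 2*z^2) dw = (-x) dw, which multiplied by dy ∧ dz gives (-x) dy ∧ dz ∧ dw
  d(-2*x*y) includes (∂/∂x)(-2*x*y) dx = (-2*y) dx, which multiplied by dz ∧ dw gives (-2*y) dx ∧ dz ∧ dw
  d(-2*x*y) includes (∂/∂y)(-2*x*y) dy = (-2*x) dy, which multiplied by dz ∧ dw gives (-2*x) dy ∧ dz ∧ dw
Collecting like 3-forms: d(omega) = (-2*y) dx ∧ dy ∧ dw + (-2*y - 3*z) dx ∧ dz ∧ dw + (-w) dx ∧ dy ∧ dz + (-3*x) dy ∧ dz ∧ dw.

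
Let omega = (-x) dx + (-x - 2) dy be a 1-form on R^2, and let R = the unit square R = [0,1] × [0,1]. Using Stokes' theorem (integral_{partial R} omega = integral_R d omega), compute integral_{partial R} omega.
integral_(partial R) omega = -1

Stokes: integral_partial_R omega = integral_R d omega with d omega = (∂Q/∂x - ∂P/∂y) dx ∧ dy.
  ∂Q/∂x = -1
  ∂P/∂y = 0
  integrand = ∂Q/∂x - ∂P/∂y = -1.
Integrating over R: integral_0^1 integral_0^1 (-1) dx dy = -1.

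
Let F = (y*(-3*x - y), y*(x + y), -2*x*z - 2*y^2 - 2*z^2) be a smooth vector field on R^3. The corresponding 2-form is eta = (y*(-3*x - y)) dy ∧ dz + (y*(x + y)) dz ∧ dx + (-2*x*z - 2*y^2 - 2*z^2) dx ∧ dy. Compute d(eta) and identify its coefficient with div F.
d(eta) = (-x - y - 4*z) dx ∧ dy ∧ dz; div F = -x - y - 4*z

For a 2-form in R^3 of the form above, applying d gives a 3-form with coefficient ∂P/∂x + ∂Q/∂y + ∂R/∂z:
  ∂P/∂x = -3*y
  ∂Q/∂y = x + 2*y
  ∂R/∂z = -2*x - 4*z
Sum = -x - y - 4*z, which is exactly div F.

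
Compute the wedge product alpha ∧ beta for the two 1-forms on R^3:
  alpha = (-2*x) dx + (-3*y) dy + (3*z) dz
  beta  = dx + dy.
alpha ∧ beta = (-2*x + 3*y) dx ∧ dy + (-3*z) dx ∧ dz + (-3*z) dy ∧ dz

Distribute the wedge, using dx_i ∧ dx_j = -dx_j ∧ dx_i and dx_i ∧ dx_i = 0. For each pair (i, j) with i < j, the coefficient of dx_i ∧ dx_j in alpha ∧ beta is (alpha_i * beta_j - alpha_j * beta_i). Collecting: alpha ∧ beta = (-2*x + 3*y) dx ∧ dy + (-3*z) dx ∧ dz + (-3*z) dy ∧ dz.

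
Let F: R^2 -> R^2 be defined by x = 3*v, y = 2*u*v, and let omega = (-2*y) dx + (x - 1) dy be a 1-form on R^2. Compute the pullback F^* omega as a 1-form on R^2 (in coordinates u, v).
F^* omega = (2*v*(3*v - 1)) du + (2*u*(-3*v - 1)) dv

Using F^*(f dg) = (f ∘ F) d(g ∘ F), substitute each coordinate x_i by F_i(u, v) in f_i, and replace dx_i by d F_i = (∂F_i/∂u) du + (∂F_i/∂v) dv.
  For the x component: f_1(F) = -4*u*v; d F_1 = (0) du + (3) dv
  For the y component: f_2(F) = 3*v - 1; d F_2 = (2*v) du + (2*u) dv
Combining and collecting du, dv coefficients:
  coeff of du: 2*v*(3*v - 1)
  coeff of dv: 2*u*(-3*v - 1)
F^* omega = (2*v*(3*v - 1)) du + (2*u*(-3*v - 1)) dv.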